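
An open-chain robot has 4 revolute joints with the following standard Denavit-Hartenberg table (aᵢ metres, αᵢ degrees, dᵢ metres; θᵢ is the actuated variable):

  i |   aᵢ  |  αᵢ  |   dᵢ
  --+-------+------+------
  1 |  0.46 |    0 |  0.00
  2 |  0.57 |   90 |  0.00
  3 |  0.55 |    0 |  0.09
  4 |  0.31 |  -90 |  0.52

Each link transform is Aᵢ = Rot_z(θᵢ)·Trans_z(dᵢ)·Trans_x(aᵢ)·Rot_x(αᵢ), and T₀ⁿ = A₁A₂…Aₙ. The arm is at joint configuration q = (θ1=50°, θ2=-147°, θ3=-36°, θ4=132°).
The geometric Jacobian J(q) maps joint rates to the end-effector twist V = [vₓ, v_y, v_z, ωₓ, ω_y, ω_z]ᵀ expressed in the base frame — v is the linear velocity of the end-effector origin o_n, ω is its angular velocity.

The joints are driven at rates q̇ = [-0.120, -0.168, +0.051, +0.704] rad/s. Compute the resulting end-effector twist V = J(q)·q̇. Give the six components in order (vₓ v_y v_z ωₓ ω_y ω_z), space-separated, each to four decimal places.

o_n = [-0.4295, -0.5485, -0.0150]
J₁: ẑ×o_n = [0.5485, -0.4295, 0.0000], ω = ẑ
J2: z=[0.0000, 0.0000, 1.0000] o=[0.2957, 0.3524, 0.0000] → [0.9009, -0.7252, 0.0000, 0.0000, 0.0000, 1.0000]
J3: z=[-0.9925, 0.1219, 0.0000] o=[0.2262, -0.2134, 0.0000] → [-0.0018, -0.0149, 0.4126, -0.9925, 0.1219, 0.0000]
J4: z=[-0.9925, 0.1219, 0.0000] o=[0.0827, -0.6440, -0.3233] → [0.0376, 0.3060, -0.0324, -0.9925, 0.1219, 0.0000]
V = J·q̇ = [-0.1908, 0.3880, -0.0018, -0.7494, 0.0920, -0.2880]

-0.1908 0.3880 -0.0018 -0.7494 0.0920 -0.2880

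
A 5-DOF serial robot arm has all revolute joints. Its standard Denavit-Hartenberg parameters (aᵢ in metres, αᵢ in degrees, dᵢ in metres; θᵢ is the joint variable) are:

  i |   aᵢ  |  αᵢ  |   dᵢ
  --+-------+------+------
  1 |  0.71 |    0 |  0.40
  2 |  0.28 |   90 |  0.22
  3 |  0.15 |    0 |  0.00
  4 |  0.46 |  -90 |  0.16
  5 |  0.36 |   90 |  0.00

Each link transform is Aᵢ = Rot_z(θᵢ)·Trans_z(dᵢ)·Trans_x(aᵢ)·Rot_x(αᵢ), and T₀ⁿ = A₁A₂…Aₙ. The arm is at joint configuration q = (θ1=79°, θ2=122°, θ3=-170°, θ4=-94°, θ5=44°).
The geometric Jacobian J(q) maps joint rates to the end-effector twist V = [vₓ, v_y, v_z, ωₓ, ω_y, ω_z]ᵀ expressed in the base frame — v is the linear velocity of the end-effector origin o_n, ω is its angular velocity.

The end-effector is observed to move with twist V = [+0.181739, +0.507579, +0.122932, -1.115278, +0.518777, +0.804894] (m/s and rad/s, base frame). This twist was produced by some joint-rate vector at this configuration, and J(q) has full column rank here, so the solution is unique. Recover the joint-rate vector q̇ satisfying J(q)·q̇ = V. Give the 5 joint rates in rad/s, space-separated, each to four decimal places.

o_n = [0.1144, 0.5924, 1.3090]
J₁: ẑ×o_n = [-0.5924, 0.1144, 0.0000], ω = ẑ
J2: z=[0.0000, 0.0000, 1.0000] o=[0.1355, 0.6970, 0.4000] → [0.1046, -0.0211, 0.0000, 0.0000, 0.0000, 1.0000]
J3: z=[-0.3584, 0.9336, 0.0000] o=[-0.1259, 0.5966, 0.6200] → [0.6432, 0.2469, -0.2229, -0.3584, 0.9336, 0.0000]
J4: z=[-0.3584, 0.9336, 0.0000] o=[0.0120, 0.6496, 0.5940] → [0.6675, 0.2562, -0.0752, -0.3584, 0.9336, 0.0000]
J5: z=[0.9285, 0.3564, -0.1045] o=[-0.0005, 0.8162, 1.0514] → [0.0684, -0.2511, -0.2487, 0.9285, 0.3564, -0.1045]
q̇ = J⁺·V = [0.6030, 0.1120, 0.1660, 0.7180, -0.8600]

0.6030 0.1120 0.1660 0.7180 -0.8600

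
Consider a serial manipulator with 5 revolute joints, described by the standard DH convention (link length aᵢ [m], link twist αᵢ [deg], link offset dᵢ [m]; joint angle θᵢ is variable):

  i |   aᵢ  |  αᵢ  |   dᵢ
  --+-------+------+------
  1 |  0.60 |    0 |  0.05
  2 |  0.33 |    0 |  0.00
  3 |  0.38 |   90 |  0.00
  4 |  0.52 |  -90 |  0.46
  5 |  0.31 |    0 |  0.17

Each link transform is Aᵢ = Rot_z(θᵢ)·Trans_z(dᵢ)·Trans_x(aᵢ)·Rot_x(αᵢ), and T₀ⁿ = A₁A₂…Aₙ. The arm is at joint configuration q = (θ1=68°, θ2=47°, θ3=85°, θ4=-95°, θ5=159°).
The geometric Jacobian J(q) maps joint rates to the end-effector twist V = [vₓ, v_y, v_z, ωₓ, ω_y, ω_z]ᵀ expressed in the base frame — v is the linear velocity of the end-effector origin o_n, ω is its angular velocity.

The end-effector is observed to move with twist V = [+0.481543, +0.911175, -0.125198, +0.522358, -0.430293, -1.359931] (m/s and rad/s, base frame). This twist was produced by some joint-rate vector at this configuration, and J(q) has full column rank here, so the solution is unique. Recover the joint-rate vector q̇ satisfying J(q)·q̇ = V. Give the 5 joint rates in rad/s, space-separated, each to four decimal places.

o_n = [-0.5314, 1.0022, -0.1945]
J₁: ẑ×o_n = [-1.0022, -0.5314, 0.0000], ω = ẑ
J2: z=[0.0000, 0.0000, 1.0000] o=[0.2248, 0.5563, 0.0500] → [-0.4459, -0.7561, 0.0000, 0.0000, 0.0000, 1.0000]
J3: z=[0.0000, 0.0000, 1.0000] o=[0.0853, 0.8554, 0.0500] → [-0.1468, -0.6167, 0.0000, 0.0000, 0.0000, 1.0000]
J4: z=[-0.3420, 0.9397, 0.0000] o=[-0.2718, 0.7254, 0.0500] → [-0.2298, -0.0836, 0.1493, -0.3420, 0.9397, 0.0000]
J5: z=[-0.9361, -0.3407, -0.0872] o=[-0.3865, 1.1732, -0.4680] → [-0.1081, 0.2686, 0.1107, -0.9361, -0.3407, -0.0872]
q̇ = J⁺·V = [0.1000, -0.6410, -0.8490, -0.5830, -0.3450]

0.1000 -0.6410 -0.8490 -0.5830 -0.3450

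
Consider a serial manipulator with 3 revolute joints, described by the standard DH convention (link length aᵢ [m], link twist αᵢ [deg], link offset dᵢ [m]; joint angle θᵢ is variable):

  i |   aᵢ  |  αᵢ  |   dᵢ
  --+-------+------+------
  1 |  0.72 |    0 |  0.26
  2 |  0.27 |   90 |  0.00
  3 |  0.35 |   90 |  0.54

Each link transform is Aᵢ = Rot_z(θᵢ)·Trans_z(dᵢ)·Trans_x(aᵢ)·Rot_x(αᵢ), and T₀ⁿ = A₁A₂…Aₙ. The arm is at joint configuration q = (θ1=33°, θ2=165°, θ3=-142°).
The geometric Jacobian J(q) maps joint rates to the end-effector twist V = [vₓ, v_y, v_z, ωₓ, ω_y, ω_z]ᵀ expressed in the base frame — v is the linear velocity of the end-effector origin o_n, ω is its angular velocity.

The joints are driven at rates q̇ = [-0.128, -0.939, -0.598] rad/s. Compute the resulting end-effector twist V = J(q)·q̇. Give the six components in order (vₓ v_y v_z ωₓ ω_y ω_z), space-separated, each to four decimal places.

0.7226 0.1347 0.1649 0.1848 -0.5687 -1.0670

o_n = [0.4425, 0.9075, 0.0445]
J₁: ẑ×o_n = [-0.9075, 0.4425, 0.0000], ω = ẑ
J2: z=[0.0000, 0.0000, 1.0000] o=[0.6038, 0.3921, 0.2600] → [-0.5154, -0.1613, 0.0000, 0.0000, 0.0000, 1.0000]
J3: z=[-0.3090, 0.9511, 0.0000] o=[0.3471, 0.3087, 0.2600] → [-0.2049, -0.0666, -0.2758, -0.3090, 0.9511, 0.0000]
V = J·q̇ = [0.7226, 0.1347, 0.1649, 0.1848, -0.5687, -1.0670]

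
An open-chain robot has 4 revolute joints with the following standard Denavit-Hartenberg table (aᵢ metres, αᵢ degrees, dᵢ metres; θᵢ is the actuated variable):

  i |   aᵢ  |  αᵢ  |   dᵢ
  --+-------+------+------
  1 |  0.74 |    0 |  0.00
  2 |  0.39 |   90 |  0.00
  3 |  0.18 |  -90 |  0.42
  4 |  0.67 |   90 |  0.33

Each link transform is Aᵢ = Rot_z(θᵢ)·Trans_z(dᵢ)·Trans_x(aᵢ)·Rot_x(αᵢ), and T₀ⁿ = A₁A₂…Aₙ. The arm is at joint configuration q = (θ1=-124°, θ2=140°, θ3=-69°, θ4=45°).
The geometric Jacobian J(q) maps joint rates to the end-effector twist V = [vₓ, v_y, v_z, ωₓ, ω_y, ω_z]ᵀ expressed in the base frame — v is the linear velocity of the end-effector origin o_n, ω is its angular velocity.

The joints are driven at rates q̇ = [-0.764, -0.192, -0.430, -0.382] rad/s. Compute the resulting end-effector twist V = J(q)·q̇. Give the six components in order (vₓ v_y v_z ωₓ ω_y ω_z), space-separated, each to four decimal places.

-0.2648 -0.7409 -0.4022 -0.4613 0.3150 -1.0929

o_n = [0.4676, -0.3048, -0.4921]
J₁: ẑ×o_n = [0.3048, 0.4676, -0.0000], ω = ẑ
J2: z=[0.0000, 0.0000, 1.0000] o=[-0.4138, -0.6135, 0.0000] → [-0.3087, 0.8814, 0.0000, 0.0000, 0.0000, 1.0000]
J3: z=[0.2756, -0.9613, 0.0000] o=[-0.0389, -0.5060, 0.0000] → [0.4730, 0.1356, 0.5424, 0.2756, -0.9613, 0.0000]
J4: z=[0.8974, 0.2573, 0.3584] o=[0.1389, -0.8919, -0.1680] → [-0.2938, 0.4086, 0.4423, 0.8974, 0.2573, 0.3584]
V = J·q̇ = [-0.2648, -0.7409, -0.4022, -0.4613, 0.3150, -1.0929]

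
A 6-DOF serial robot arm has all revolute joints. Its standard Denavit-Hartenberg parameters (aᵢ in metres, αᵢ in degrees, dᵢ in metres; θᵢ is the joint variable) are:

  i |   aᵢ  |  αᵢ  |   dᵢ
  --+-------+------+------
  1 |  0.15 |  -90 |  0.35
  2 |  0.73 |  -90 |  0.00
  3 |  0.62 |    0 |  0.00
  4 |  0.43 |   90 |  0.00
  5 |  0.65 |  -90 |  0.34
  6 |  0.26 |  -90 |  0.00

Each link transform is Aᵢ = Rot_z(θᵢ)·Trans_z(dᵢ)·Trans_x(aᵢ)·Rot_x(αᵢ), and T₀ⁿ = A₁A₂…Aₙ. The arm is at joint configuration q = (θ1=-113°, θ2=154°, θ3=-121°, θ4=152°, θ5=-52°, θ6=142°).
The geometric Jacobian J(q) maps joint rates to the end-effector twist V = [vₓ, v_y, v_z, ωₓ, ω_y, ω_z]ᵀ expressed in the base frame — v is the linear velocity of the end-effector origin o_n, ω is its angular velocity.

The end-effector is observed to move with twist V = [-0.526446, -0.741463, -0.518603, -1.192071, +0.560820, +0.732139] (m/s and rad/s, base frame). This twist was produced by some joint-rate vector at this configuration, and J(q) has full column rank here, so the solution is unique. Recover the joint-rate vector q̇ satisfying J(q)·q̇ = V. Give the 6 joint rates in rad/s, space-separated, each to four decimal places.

-0.1510 -0.5640 0.1310 0.6110 -0.8210 0.1200

o_n = [0.5674, 0.5099, -0.4505]
J₁: ẑ×o_n = [-0.5099, 0.5674, 0.0000], ω = ẑ
J2: z=[0.9205, -0.3907, 0.0000] o=[-0.0586, -0.1381, 0.3500] → [0.3128, 0.7368, 0.8410, 0.9205, -0.3907, 0.0000]
J3: z=[0.1713, 0.4035, 0.8988] o=[0.1978, 0.4659, 0.0300] → [-0.2334, 0.4145, -0.1416, 0.1713, 0.4035, 0.8988]
J4: z=[0.1713, 0.4035, 0.8988] o=[0.5748, -0.0060, 0.1700] → [-0.7140, 0.0996, 0.0913, 0.1713, 0.4035, 0.8988]
J5: z=[0.9699, 0.0912, -0.2258] o=[0.5004, 0.3855, 0.0084] → [-0.0138, 0.4299, 0.1145, 0.9699, 0.0912, -0.2258]
J6: z=[-0.0309, 0.9658, 0.2573] o=[0.6732, 0.5742, -0.6791] → [0.2374, -0.0201, 0.1041, -0.0309, 0.9658, 0.2573]
q̇ = J⁺·V = [-0.1510, -0.5640, 0.1310, 0.6110, -0.8210, 0.1200]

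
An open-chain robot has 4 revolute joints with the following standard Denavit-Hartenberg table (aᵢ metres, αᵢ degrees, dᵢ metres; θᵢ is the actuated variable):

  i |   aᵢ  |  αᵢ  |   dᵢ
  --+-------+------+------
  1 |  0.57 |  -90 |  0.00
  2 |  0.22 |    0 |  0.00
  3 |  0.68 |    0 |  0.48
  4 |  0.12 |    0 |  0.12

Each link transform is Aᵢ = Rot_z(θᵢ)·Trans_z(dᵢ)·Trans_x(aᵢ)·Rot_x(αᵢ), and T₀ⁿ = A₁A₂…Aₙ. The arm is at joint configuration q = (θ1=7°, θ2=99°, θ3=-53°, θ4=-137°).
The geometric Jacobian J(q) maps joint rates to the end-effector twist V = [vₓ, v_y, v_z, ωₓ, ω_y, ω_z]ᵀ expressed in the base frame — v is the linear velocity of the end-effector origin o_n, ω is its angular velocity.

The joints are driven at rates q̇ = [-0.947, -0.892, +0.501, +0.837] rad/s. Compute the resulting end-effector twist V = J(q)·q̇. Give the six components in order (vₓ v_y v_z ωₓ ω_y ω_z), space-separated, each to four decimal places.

o_n = [0.9252, 0.7181, -0.5865]
J₁: ẑ×o_n = [-0.7181, 0.9252, 0.0000], ω = ẑ
J2: z=[-0.1219, 0.9925, 0.0000] o=[0.5658, 0.0695, 0.0000] → [-0.5821, -0.0715, -0.4359, -0.1219, 0.9925, 0.0000]
J3: z=[-0.1219, 0.9925, 0.0000] o=[0.5316, 0.0653, -0.2173] → [-0.3664, -0.0450, -0.4703, -0.1219, 0.9925, 0.0000]
J4: z=[-0.1219, 0.9925, 0.0000] o=[0.9419, 0.5993, -0.7064] → [0.1191, 0.0146, 0.0021, -0.1219, 0.9925, 0.0000]
V = J·q̇ = [1.1154, -0.8227, 0.1549, -0.0544, 0.4427, -0.9470]

1.1154 -0.8227 0.1549 -0.0544 0.4427 -0.9470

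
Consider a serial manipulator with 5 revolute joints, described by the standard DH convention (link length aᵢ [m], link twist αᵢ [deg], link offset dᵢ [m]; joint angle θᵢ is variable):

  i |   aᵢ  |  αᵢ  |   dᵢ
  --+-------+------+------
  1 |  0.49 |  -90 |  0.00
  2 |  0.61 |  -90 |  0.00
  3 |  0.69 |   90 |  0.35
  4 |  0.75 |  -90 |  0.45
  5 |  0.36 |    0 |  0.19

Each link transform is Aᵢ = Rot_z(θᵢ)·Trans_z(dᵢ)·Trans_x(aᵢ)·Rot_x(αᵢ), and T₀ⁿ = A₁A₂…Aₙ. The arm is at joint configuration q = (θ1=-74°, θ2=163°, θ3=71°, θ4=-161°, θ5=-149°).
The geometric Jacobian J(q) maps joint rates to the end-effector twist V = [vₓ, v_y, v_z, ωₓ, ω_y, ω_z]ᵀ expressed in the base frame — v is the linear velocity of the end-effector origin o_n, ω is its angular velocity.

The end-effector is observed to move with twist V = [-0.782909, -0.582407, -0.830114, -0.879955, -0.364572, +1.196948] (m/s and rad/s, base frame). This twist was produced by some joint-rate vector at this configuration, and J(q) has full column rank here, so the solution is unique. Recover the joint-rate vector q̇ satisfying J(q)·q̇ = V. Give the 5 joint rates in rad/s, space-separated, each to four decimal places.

0.6700 -0.7290 0.8260 -0.3140 0.3740

o_n = [-0.3201, 0.7195, -0.3604]
J₁: ẑ×o_n = [-0.7195, -0.3201, 0.0000], ω = ẑ
J2: z=[0.9613, 0.2756, 0.0000] o=[0.1351, -0.4710, 0.0000] → [-0.0993, 0.3464, 1.2698, 0.9613, 0.2756, 0.0000]
J3: z=[-0.0806, 0.2810, 0.9563] o=[-0.0257, 0.0897, -0.1783] → [-0.6534, -0.2962, 0.0320, -0.0806, 0.2810, 0.9563]
J4: z=[0.0637, 0.9589, -0.2764] o=[-0.7403, 0.2148, 0.0907] → [-0.2930, -0.0874, -0.3708, 0.0637, 0.9589, -0.2764]
J5: z=[-0.2476, -0.2531, -0.9352] o=[0.0135, 0.5502, -0.1997] → [0.1989, 0.2722, -0.1263, -0.2476, -0.2531, -0.9352]
q̇ = J⁺·V = [0.6700, -0.7290, 0.8260, -0.3140, 0.3740]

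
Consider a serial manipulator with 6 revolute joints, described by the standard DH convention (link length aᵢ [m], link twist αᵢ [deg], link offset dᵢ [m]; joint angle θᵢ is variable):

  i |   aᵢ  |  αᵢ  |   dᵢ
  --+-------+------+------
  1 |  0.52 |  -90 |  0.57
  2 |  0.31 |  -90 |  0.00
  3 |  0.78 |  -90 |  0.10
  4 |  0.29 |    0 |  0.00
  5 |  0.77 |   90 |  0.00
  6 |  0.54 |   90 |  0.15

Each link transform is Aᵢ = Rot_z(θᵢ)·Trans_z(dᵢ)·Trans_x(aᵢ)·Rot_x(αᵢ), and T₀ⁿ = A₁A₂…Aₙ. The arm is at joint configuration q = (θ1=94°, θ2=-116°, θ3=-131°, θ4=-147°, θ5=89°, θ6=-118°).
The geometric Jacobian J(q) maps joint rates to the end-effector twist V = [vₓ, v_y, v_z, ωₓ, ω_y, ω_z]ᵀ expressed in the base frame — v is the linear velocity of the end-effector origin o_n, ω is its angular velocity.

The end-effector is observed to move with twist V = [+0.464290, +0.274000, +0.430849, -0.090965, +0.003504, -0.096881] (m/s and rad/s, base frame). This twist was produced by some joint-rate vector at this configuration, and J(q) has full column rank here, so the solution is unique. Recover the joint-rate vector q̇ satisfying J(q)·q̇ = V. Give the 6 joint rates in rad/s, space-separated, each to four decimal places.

-0.9570 -0.8070 0.4940 0.3400 0.8290 -0.2040

o_n = [-0.3025, 1.4177, 0.4622]
J₁: ẑ×o_n = [-1.4177, -0.3025, 0.0000], ω = ẑ
J2: z=[-0.9976, -0.0698, 0.0000] o=[-0.0363, 0.5187, 0.5700] → [0.0075, -0.1075, -0.9153, -0.9976, -0.0698, 0.0000]
J3: z=[-0.0627, 0.8966, 0.4384] o=[-0.0268, 0.3832, 0.8486] → [-0.7999, -0.1451, 0.1823, -0.0627, 0.8966, 0.4384]
J4: z=[-0.6314, -0.3758, 0.6783] o=[-0.6360, 0.6555, 0.4325] → [-0.5281, 0.2449, -0.3559, -0.6314, -0.3758, 0.6783]
J5: z=[-0.6314, -0.3758, 0.6783] o=[-0.4579, 0.7402, 0.6452] → [-0.3908, -0.0101, -0.3694, -0.6314, -0.3758, 0.6783]
J6: z=[0.6223, 0.2765, 0.7324] o=[-0.8142, 1.4213, 0.6908] → [-0.0606, 0.5170, -0.1437, 0.6223, 0.2765, 0.7324]
q̇ = J⁺·V = [-0.9570, -0.8070, 0.4940, 0.3400, 0.8290, -0.2040]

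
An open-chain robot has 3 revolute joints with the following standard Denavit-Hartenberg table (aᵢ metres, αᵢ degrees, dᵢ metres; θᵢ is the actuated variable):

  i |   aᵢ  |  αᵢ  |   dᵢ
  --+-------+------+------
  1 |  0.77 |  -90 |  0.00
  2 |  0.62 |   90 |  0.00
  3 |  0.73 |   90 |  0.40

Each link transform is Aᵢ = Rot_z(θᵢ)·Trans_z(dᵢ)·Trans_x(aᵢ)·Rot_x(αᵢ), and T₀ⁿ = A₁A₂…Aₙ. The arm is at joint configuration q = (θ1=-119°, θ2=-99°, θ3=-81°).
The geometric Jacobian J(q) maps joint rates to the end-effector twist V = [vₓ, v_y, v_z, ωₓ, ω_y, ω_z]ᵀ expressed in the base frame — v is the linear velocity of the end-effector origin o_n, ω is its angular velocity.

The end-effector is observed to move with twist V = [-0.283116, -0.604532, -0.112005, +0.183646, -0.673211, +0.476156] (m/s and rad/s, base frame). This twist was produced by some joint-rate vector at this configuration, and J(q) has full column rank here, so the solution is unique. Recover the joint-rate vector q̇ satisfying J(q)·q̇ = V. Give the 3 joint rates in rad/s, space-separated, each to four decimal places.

0.3970 0.4870 -0.5060

o_n = [-0.7567, 0.1221, 0.6626]
J₁: ẑ×o_n = [-0.1221, -0.7567, 0.0000], ω = ẑ
J2: z=[0.8746, -0.4848, 0.0000] o=[-0.3733, -0.6735, 0.0000] → [-0.3212, -0.5795, 0.5099, 0.8746, -0.4848, 0.0000]
J3: z=[0.4788, 0.8639, -0.1564] o=[-0.3263, -0.5886, 0.6124] → [0.1546, 0.0433, 0.7121, 0.4788, 0.8639, -0.1564]
q̇ = J⁺·V = [0.3970, 0.4870, -0.5060]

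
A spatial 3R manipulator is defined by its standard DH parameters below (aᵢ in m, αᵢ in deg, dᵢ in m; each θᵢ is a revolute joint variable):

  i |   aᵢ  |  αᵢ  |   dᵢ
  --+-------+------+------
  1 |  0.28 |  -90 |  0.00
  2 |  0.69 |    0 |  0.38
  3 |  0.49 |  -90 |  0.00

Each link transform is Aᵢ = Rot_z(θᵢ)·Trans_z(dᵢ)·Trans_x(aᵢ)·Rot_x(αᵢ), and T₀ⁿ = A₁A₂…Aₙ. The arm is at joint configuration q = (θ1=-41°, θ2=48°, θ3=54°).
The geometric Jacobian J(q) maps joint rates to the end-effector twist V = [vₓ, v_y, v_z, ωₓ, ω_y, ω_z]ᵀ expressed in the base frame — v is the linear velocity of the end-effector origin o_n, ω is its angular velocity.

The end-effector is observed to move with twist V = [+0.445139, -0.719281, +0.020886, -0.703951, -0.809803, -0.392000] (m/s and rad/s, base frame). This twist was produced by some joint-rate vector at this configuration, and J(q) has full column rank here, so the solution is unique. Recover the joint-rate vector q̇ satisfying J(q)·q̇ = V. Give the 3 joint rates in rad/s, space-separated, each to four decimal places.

o_n = [0.7322, -0.1330, -0.9921]
J₁: ẑ×o_n = [0.1330, 0.7322, -0.0000], ω = ẑ
J2: z=[0.6561, 0.7547, 0.0000] o=[0.2113, -0.1837, 0.0000] → [-0.7487, 0.6509, -0.3598, 0.6561, 0.7547, 0.0000]
J3: z=[0.6561, 0.7547, 0.0000] o=[0.8091, -0.1998, -0.5128] → [-0.3617, 0.3144, 0.1019, 0.6561, 0.7547, 0.0000]
q̇ = J⁺·V = [-0.3920, -0.2820, -0.7910]

-0.3920 -0.2820 -0.7910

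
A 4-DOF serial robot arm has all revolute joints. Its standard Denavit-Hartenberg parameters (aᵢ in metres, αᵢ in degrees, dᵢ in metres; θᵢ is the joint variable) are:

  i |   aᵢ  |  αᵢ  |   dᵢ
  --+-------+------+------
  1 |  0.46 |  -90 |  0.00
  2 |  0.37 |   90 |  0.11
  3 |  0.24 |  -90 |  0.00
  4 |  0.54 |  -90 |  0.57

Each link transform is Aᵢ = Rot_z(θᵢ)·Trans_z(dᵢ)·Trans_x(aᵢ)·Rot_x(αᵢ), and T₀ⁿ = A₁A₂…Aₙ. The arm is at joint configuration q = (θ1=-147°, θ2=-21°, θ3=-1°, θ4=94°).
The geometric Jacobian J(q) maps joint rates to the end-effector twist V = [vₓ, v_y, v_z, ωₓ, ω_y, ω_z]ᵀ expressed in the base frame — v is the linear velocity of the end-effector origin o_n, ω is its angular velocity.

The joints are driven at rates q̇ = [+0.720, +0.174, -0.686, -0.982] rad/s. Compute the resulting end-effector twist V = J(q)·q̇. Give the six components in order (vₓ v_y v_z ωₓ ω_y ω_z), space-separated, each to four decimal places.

0.1068 -0.7733 0.1661 -0.6327 0.5523 0.0734

o_n = [-0.6352, -1.2190, -0.2942]
J₁: ẑ×o_n = [1.2190, -0.6352, 0.0000], ω = ẑ
J2: z=[0.5446, -0.8387, 0.0000] o=[-0.3858, -0.2505, 0.0000] → [0.2468, 0.1603, -0.7366, 0.5446, -0.8387, 0.0000]
J3: z=[0.3006, 0.1952, 0.9336] o=[-0.6156, -0.5309, 0.1326] → [0.5591, 0.1100, -0.2030, 0.3006, 0.1952, 0.9336]
J4: z=[0.5309, -0.8474, 0.0063] o=[-0.8057, -0.6494, 0.2186] → [0.4381, 0.2733, -0.1579, 0.5309, -0.8474, 0.0063]
V = J·q̇ = [0.1068, -0.7733, 0.1661, -0.6327, 0.5523, 0.0734]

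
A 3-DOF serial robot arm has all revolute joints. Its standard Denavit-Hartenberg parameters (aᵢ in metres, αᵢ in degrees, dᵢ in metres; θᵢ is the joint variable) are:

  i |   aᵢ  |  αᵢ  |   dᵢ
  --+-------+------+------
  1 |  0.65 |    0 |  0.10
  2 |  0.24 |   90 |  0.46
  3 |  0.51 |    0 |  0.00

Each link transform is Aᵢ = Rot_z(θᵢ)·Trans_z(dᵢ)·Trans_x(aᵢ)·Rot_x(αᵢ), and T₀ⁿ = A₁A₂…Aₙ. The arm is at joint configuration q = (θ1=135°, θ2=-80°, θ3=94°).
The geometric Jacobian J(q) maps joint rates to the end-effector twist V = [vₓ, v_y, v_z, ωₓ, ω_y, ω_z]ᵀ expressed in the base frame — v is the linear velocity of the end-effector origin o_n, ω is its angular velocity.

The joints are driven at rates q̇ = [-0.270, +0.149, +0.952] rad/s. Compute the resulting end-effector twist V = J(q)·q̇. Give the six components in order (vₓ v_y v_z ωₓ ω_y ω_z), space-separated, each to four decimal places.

-0.1334 -0.2868 -0.0339 0.7798 -0.5460 -0.1210

o_n = [-0.3424, 0.6271, 1.0688]
J₁: ẑ×o_n = [-0.6271, -0.3424, 0.0000], ω = ẑ
J2: z=[0.0000, 0.0000, 1.0000] o=[-0.4596, 0.4596, 0.1000] → [-0.1675, 0.1173, 0.0000, 0.0000, 0.0000, 1.0000]
J3: z=[0.8192, -0.5736, 0.0000] o=[-0.3220, 0.6562, 0.5600] → [-0.2918, -0.4167, -0.0356, 0.8192, -0.5736, 0.0000]
V = J·q̇ = [-0.1334, -0.2868, -0.0339, 0.7798, -0.5460, -0.1210]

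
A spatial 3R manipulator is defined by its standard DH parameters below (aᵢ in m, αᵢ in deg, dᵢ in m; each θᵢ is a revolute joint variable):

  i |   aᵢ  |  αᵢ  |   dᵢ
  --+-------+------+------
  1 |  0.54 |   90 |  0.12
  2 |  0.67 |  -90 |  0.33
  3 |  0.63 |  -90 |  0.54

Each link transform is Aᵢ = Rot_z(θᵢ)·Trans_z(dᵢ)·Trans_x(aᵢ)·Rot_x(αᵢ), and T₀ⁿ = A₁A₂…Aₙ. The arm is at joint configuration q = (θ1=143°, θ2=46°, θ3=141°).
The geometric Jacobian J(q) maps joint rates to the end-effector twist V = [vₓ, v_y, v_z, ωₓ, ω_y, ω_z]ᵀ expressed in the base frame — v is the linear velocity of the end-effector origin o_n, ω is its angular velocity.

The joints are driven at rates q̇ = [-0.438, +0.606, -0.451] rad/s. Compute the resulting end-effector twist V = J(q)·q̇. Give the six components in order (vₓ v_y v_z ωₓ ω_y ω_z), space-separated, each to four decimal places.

0.0620 -0.1714 -0.0308 0.1056 0.6792 -0.7513

o_n = [-0.2611, 0.1135, 0.6249]
J₁: ẑ×o_n = [-0.1135, -0.2611, 0.0000], ω = ẑ
J2: z=[0.6018, 0.7986, 0.0000] o=[-0.4313, 0.3250, 0.1200] → [0.4032, -0.3038, -0.2631, 0.6018, 0.7986, 0.0000]
J3: z=[0.5745, -0.4329, 0.6947] o=[-0.6044, 0.8686, 0.6020] → [0.5146, 0.2253, -0.2852, 0.5745, -0.4329, 0.6947]
V = J·q̇ = [0.0620, -0.1714, -0.0308, 0.1056, 0.6792, -0.7513]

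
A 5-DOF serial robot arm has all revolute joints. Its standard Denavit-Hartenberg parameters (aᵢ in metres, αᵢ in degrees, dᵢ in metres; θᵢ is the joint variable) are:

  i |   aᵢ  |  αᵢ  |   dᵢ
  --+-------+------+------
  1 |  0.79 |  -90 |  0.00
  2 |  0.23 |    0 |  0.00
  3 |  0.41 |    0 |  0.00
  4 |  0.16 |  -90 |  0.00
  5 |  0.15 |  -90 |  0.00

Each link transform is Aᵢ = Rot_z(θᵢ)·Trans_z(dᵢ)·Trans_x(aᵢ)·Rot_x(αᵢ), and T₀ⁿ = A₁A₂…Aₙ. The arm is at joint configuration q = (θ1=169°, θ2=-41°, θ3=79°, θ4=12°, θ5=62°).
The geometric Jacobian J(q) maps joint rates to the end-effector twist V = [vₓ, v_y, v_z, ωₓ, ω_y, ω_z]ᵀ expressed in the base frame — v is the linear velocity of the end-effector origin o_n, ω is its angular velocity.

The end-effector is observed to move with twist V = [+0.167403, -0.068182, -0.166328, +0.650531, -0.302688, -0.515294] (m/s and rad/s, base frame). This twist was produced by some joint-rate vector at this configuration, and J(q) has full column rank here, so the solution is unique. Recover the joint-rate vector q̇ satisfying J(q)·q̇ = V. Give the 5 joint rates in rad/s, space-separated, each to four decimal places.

0.0690 0.3610 0.1660 -0.3540 0.9090

o_n = [-1.3831, 0.4038, -0.2780]
J₁: ẑ×o_n = [-0.4038, -1.3831, 0.0000], ω = ẑ
J2: z=[-0.1908, -0.9816, 0.0000] o=[-0.7755, 0.1507, 0.0000] → [0.2729, -0.0531, -0.6448, -0.1908, -0.9816, 0.0000]
J3: z=[-0.1908, -0.9816, 0.0000] o=[-0.9459, 0.1839, 0.1509] → [0.4211, -0.0818, -0.4712, -0.1908, -0.9816, 0.0000]
J4: z=[-0.1908, -0.9816, 0.0000] o=[-1.2630, 0.2455, -0.1015] → [0.1733, -0.0337, -0.1481, -0.1908, -0.9816, 0.0000]
J5: z=[0.7520, -0.1462, -0.6428] o=[-1.3640, 0.2651, -0.2241] → [0.0970, 0.0529, 0.1015, 0.7520, -0.1462, -0.6428]
q̇ = J⁺·V = [0.0690, 0.3610, 0.1660, -0.3540, 0.9090]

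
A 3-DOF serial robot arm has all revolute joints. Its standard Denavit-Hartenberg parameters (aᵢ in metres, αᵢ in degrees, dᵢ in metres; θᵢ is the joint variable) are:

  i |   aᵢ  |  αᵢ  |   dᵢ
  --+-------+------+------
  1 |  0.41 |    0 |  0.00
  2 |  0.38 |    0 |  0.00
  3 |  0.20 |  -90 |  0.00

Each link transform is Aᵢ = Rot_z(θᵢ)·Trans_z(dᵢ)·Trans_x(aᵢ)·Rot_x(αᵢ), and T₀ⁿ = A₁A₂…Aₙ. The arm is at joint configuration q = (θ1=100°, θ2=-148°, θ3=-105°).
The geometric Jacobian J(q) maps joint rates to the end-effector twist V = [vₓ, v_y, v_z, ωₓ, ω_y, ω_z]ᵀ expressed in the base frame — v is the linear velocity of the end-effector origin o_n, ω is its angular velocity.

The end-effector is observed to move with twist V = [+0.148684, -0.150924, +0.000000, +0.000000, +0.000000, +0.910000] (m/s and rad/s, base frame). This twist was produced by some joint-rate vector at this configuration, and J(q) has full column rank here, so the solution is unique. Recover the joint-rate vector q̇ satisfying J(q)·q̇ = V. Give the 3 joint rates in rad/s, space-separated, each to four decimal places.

-0.1650 0.1630 0.9120

o_n = [0.0049, 0.0306, 0.0000]
J₁: ẑ×o_n = [-0.0306, 0.0049, 0.0000], ω = ẑ
J2: z=[0.0000, 0.0000, 1.0000] o=[-0.0712, 0.4038, 0.0000] → [0.3732, 0.0761, -0.0000, 0.0000, 0.0000, 1.0000]
J3: z=[0.0000, 0.0000, 1.0000] o=[0.1831, 0.1214, 0.0000] → [0.0908, -0.1782, 0.0000, 0.0000, 0.0000, 1.0000]
q̇ = J⁺·V = [-0.1650, 0.1630, 0.9120]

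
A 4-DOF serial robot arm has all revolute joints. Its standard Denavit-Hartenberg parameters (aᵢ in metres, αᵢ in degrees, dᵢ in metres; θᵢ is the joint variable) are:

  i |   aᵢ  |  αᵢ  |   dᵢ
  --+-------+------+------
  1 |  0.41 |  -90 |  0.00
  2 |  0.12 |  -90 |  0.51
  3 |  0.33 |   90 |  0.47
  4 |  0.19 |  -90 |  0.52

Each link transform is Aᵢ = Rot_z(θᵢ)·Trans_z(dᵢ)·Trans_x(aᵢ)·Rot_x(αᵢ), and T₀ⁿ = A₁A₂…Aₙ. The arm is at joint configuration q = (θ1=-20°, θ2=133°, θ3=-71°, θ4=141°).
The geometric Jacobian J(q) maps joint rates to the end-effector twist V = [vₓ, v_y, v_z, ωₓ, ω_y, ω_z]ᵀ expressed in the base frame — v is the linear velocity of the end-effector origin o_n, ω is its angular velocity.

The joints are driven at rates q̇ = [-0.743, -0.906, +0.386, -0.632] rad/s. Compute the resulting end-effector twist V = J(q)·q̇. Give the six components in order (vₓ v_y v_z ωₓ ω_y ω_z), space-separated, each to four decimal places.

o_n = [0.4715, 0.7347, 0.6305]
J₁: ẑ×o_n = [-0.7347, 0.4715, 0.0000], ω = ẑ
J2: z=[0.3420, 0.9397, 0.0000] o=[0.3853, -0.1402, 0.0000] → [0.5925, -0.2156, 0.2182, 0.3420, 0.9397, 0.0000]
J3: z=[-0.6872, 0.2501, 0.6820] o=[0.4828, 0.3670, -0.0878] → [-0.0711, 0.4859, -0.2499, -0.6872, 0.2501, 0.6820]
J4: z=[0.7173, 0.0854, 0.6915] o=[0.1977, 0.8028, 0.1542] → [0.0878, -0.1523, -0.0722, 0.7173, 0.0854, 0.6915]
V = J·q̇ = [-0.0738, 0.1288, -0.2485, -1.0285, -0.8088, -0.9168]

-0.0738 0.1288 -0.2485 -1.0285 -0.8088 -0.9168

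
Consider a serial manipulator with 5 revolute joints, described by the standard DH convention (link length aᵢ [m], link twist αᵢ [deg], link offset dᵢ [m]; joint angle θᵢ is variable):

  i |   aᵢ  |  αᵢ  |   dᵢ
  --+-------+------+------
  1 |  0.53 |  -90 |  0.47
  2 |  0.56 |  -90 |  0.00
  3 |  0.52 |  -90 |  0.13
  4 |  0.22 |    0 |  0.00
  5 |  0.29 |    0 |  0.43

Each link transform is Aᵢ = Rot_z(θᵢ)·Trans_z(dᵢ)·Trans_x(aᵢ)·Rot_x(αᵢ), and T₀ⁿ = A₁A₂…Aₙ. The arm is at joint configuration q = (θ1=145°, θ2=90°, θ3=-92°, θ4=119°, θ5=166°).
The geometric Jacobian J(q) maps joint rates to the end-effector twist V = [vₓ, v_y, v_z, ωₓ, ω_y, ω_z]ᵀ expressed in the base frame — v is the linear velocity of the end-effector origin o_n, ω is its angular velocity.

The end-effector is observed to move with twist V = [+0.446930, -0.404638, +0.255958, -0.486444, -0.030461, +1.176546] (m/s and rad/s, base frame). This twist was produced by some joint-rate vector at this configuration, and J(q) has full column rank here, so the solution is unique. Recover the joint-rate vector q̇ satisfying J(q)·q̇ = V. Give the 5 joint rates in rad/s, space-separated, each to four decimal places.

o_n = [-0.5444, -0.2330, -0.5027]
J₁: ẑ×o_n = [0.2330, -0.5444, 0.0000], ω = ẑ
J2: z=[-0.5736, -0.8192, 0.0000] o=[-0.4342, 0.3040, 0.4700] → [0.7968, -0.5579, 0.2177, -0.5736, -0.8192, 0.0000]
J3: z=[0.8192, -0.5736, -0.0000] o=[-0.4342, 0.3040, -0.0900] → [0.2367, 0.3381, -0.5031, 0.8192, -0.5736, -0.0000]
J4: z=[-0.0200, -0.0286, -0.9994] o=[-0.6257, -0.1963, -0.0719] → [-0.0244, -0.0899, 0.0031, -0.0200, -0.0286, -0.9994]
J5: z=[-0.0200, -0.0286, -0.9994] o=[-0.7222, 0.0014, -0.0756] → [-0.2221, -0.1863, 0.0098, -0.0200, -0.0286, -0.9994]
q̇ = J⁺·V = [0.4310, 0.3300, -0.3810, 0.0410, -0.7870]

0.4310 0.3300 -0.3810 0.0410 -0.7870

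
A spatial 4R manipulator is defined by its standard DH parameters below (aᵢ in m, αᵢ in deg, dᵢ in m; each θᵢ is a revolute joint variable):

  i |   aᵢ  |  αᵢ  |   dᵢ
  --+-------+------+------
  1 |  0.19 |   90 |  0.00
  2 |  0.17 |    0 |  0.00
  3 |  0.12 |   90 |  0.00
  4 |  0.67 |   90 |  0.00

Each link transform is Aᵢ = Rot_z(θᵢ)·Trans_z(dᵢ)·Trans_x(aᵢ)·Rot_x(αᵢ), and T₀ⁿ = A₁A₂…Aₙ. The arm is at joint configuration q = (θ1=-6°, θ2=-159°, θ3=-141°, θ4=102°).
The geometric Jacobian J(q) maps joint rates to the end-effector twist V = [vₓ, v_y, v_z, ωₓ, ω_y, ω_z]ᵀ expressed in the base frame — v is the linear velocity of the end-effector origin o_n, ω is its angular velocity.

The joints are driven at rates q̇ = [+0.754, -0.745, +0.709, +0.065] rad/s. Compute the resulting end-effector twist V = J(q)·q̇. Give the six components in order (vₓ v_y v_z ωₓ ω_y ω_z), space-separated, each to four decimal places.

0.4272 -0.0194 0.0817 0.0597 0.0299 0.7215

o_n = [-0.0470, -0.6540, -0.0776]
J₁: ẑ×o_n = [0.6540, -0.0470, 0.0000], ω = ẑ
J2: z=[-0.1045, -0.9945, 0.0000] o=[0.1890, -0.0199, 0.0000] → [0.0772, -0.0081, -0.1684, -0.1045, -0.9945, 0.0000]
J3: z=[-0.1045, -0.9945, 0.0000] o=[0.0311, -0.0033, -0.0609] → [0.0166, -0.0017, -0.0097, -0.1045, -0.9945, 0.0000]
J4: z=[0.8613, -0.0905, -0.5000] o=[0.0908, -0.0095, 0.0430] → [-0.3113, 0.1728, -0.5676, 0.8613, -0.0905, -0.5000]
V = J·q̇ = [0.4272, -0.0194, 0.0817, 0.0597, 0.0299, 0.7215]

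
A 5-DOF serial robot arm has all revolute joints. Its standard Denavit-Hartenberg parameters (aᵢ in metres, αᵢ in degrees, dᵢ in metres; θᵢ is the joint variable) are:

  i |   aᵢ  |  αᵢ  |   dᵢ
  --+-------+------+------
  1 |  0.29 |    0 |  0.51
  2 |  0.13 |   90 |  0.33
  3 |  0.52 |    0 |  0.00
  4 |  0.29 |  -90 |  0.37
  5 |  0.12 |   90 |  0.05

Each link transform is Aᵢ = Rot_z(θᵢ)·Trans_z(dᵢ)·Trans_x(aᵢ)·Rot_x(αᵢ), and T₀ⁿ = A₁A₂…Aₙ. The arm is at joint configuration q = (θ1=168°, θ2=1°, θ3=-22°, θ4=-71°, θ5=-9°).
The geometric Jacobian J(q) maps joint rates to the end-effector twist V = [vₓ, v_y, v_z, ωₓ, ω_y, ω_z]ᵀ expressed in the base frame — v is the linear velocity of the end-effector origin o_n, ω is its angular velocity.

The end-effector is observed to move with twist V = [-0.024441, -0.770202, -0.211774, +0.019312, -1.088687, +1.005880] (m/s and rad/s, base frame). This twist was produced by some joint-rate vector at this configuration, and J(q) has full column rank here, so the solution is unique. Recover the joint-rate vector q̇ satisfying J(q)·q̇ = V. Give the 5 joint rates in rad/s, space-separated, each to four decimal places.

0.5200 0.4740 -0.3850 -0.6800 -0.2270

o_n = [-0.8384, 0.5642, 0.2346]
J₁: ẑ×o_n = [-0.5642, -0.8384, 0.0000], ω = ẑ
J2: z=[0.0000, 0.0000, 1.0000] o=[-0.2837, 0.0603, 0.5100] → [-0.5039, -0.5547, 0.0000, 0.0000, 0.0000, 1.0000]
J3: z=[0.1908, 0.9816, 0.0000] o=[-0.4113, 0.0851, 0.8400] → [-0.5943, 0.1155, 0.5107, 0.1908, 0.9816, 0.0000]
J4: z=[0.1908, 0.9816, 0.0000] o=[-0.8846, 0.1771, 0.6452] → [-0.4030, 0.0783, 0.0286, 0.1908, 0.9816, 0.0000]
J5: z=[-0.9803, 0.1905, -0.0523] o=[-0.7991, 0.5374, 0.3556] → [-0.0217, -0.1165, -0.0187, -0.9803, 0.1905, -0.0523]
q̇ = J⁺·V = [0.5200, 0.4740, -0.3850, -0.6800, -0.2270]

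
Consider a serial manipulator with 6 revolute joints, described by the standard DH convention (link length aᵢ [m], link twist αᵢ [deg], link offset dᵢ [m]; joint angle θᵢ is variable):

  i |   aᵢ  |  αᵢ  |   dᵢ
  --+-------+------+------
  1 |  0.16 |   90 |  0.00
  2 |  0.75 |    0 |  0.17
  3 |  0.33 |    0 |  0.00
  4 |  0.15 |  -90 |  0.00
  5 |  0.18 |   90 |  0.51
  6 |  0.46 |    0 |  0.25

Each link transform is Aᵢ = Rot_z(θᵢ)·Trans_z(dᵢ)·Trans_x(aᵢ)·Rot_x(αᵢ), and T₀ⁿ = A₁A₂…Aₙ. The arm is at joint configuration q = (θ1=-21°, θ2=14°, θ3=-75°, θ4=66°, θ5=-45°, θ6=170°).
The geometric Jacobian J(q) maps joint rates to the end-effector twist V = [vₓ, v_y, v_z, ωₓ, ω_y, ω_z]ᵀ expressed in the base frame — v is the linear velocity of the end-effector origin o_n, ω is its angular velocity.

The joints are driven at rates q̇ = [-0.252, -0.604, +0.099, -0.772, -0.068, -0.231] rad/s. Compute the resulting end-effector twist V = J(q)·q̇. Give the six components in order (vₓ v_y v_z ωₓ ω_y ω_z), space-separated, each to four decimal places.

o_n = [0.6706, -0.4221, 0.4613]
J₁: ẑ×o_n = [0.4221, 0.6706, -0.0000], ω = ẑ
J2: z=[-0.3584, -0.9336, 0.0000] o=[0.1494, -0.0573, 0.0000] → [-0.4307, 0.1653, 0.6173, -0.3584, -0.9336, 0.0000]
J3: z=[-0.3584, -0.9336, 0.0000] o=[0.7678, -0.4768, 0.1814] → [-0.2613, 0.1003, -0.1104, -0.3584, -0.9336, 0.0000]
J4: z=[-0.3584, -0.9336, 0.0000] o=[0.9172, -0.5342, -0.1072] → [-0.5307, 0.2037, -0.2704, -0.3584, -0.9336, 0.0000]
J5: z=[-0.0814, 0.0312, 0.9962] o=[1.0567, -0.5877, -0.0941] → [-0.1477, -0.3395, -0.0014, -0.0814, 0.0312, 0.9962]
J6: z=[-0.9110, -0.4077, -0.0616] o=[1.0880, -0.7361, 0.4250] → [0.0046, 0.0587, -0.4562, -0.9110, -0.4077, -0.0616]
V = J·q̇ = [0.5466, -0.4067, -0.0696, 0.6736, 1.2842, -0.3055]

0.5466 -0.4067 -0.0696 0.6736 1.2842 -0.3055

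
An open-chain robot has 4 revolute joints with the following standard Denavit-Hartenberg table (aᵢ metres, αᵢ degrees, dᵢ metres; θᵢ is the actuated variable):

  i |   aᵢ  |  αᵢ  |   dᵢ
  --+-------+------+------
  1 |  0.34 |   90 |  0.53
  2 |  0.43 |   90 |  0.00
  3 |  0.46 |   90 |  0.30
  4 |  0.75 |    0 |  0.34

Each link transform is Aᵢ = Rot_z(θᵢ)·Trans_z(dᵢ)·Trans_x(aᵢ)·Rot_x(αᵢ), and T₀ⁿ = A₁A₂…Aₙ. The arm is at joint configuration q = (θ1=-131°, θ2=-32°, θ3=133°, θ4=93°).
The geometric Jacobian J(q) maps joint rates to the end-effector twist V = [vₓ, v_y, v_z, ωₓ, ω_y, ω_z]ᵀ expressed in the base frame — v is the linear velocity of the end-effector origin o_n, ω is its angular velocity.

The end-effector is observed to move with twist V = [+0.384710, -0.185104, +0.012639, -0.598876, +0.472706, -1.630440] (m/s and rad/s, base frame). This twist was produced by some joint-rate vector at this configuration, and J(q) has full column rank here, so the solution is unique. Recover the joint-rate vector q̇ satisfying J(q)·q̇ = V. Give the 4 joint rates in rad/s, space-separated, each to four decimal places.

-0.5690 0.2090 0.8810 0.8110

o_n = [-0.4835, 0.2662, -0.5672]
J₁: ẑ×o_n = [-0.2662, -0.4835, 0.0000], ω = ẑ
J2: z=[-0.7547, 0.6561, 0.0000] o=[-0.2231, -0.2566, 0.5300] → [-0.7198, -0.8280, -0.2237, -0.7547, 0.6561, 0.0000]
J3: z=[0.3477, 0.3999, -0.8480] o=[-0.4623, -0.5318, 0.3021] → [0.3291, 0.3202, 0.2859, 0.3477, 0.3999, -0.8480]
J4: z=[-0.9216, -0.0207, -0.3876] o=[-0.4374, 0.0097, 0.2140] → [0.1156, -0.7020, -0.2374, -0.9216, -0.0207, -0.3876]
q̇ = J⁺·V = [-0.5690, 0.2090, 0.8810, 0.8110]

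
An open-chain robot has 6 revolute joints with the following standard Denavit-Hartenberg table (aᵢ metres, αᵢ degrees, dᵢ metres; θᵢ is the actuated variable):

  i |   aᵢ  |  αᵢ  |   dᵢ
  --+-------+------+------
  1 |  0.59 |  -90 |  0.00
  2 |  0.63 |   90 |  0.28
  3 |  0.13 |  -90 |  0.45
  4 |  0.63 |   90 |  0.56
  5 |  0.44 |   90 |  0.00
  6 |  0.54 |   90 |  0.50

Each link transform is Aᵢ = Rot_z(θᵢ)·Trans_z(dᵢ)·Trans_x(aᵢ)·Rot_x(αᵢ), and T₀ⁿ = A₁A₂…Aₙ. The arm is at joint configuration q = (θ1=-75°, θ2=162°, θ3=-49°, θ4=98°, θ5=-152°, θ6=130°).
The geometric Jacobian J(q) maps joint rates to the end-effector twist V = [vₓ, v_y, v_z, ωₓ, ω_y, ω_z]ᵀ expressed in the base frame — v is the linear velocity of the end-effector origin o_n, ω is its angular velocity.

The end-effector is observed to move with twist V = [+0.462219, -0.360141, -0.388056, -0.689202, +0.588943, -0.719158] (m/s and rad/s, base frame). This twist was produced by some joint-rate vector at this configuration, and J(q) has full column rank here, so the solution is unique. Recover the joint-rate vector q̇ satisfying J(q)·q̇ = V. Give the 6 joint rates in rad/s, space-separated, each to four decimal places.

o_n = [0.2620, 1.0856, -0.5968]
J₁: ẑ×o_n = [-1.0856, 0.2620, 0.0000], ω = ẑ
J2: z=[0.9659, 0.2588, 0.0000] o=[0.1527, -0.5699, 0.0000] → [-0.1545, 0.5765, 1.5708, 0.9659, 0.2588, 0.0000]
J3: z=[0.0800, -0.2985, -0.9511] o=[0.2681, 0.0813, -0.1947] → [1.0752, 0.0380, 0.0785, 0.0800, -0.2985, -0.9511]
J4: z=[0.4479, 0.8631, -0.2332] o=[0.1883, -0.0000, -0.6490] → [0.2982, -0.0406, 0.4227, 0.4479, 0.8631, -0.2332]
J5: z=[-0.8929, 0.4449, -0.0684] o=[0.4673, 0.6338, -0.1685] → [-0.1597, -0.3684, -0.3121, -0.8929, 0.4449, -0.0684]
J6: z=[0.3745, 0.6499, -0.6613] o=[0.3574, 0.3627, -0.4972] → [0.4133, 0.1004, 0.3327, 0.3745, 0.6499, -0.6613]
q̇ = J⁺·V = [-0.0290, -0.2240, 0.2640, -0.0090, 0.7940, 0.5850]

-0.0290 -0.2240 0.2640 -0.0090 0.7940 0.5850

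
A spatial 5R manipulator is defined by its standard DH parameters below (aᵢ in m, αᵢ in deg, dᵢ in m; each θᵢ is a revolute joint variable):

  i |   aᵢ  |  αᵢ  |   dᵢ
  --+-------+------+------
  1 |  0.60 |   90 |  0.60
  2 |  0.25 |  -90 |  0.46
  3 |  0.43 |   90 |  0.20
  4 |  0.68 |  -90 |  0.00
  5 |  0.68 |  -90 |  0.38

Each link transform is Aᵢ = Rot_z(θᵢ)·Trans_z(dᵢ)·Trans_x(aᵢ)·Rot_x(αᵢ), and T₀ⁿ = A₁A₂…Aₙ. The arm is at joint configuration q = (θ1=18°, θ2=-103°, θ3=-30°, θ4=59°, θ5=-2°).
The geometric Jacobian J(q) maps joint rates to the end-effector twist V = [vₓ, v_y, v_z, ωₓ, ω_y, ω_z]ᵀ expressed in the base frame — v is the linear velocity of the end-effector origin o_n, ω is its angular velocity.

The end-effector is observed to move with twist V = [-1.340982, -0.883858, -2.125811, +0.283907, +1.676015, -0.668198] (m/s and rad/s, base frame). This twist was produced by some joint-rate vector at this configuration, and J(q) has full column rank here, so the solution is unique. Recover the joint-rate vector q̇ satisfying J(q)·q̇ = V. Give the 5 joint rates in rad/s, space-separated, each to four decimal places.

o_n = [2.0901, -0.2491, -0.6621]
J₁: ẑ×o_n = [0.2491, 2.0901, -0.0000], ω = ẑ
J2: z=[0.3090, -0.9511, 0.0000] o=[0.5706, 0.1854, 0.6000] → [1.2003, 0.3900, 1.3108, 0.3090, -0.9511, 0.0000]
J3: z=[0.9267, 0.3011, -0.2250] o=[0.6593, -0.2695, 0.3564] → [-0.3021, 0.6220, -0.4120, 0.9267, 0.3011, -0.2250]
J4: z=[0.3746, -0.7889, 0.4872] o=[0.8314, -0.4396, -0.0514] → [0.3889, 0.8419, 1.0643, 0.3746, -0.7889, 0.4872]
J5: z=[0.5037, 0.6143, 0.6074] o=[1.3608, -0.4517, -0.4781] → [-0.2361, 0.5357, -0.3460, 0.5037, 0.6143, 0.6074]
q̇ = J⁺·V = [-0.2190, -0.5100, 0.7050, -0.9930, 0.3180]

-0.2190 -0.5100 0.7050 -0.9930 0.3180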